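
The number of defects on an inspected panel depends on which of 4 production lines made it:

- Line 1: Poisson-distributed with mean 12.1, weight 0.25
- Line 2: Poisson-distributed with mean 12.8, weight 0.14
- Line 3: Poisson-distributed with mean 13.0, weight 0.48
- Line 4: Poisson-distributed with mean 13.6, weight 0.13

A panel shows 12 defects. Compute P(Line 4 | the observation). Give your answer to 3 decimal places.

P(component k | x) = π_k·f_k(x) / marginal(x), where marginal(x) = Σ_j π_j·f_j(x).
Evaluate each component's likelihood at the observed value:
  p_1 = 0.114321
  p_2 = 0.111484
  p_3 = 0.10994
  p_4 = 0.103687
Unnormalised posteriors:
  π_1·p_1 = 0.25 × 0.114321 = 0.0285801
  π_2·p_2 = 0.14 × 0.111484 = 0.0156078
  π_3·p_3 = 0.48 × 0.10994 = 0.0527711
  π_4·p_4 = 0.13 × 0.103687 = 0.0134793
Normaliser: 0.0285801 + 0.0156078 + 0.0527711 + 0.0134793 = 0.110438
P(Line 4 | the observation) = 0.0134793 / 0.110438 ≈ 0.122

0.122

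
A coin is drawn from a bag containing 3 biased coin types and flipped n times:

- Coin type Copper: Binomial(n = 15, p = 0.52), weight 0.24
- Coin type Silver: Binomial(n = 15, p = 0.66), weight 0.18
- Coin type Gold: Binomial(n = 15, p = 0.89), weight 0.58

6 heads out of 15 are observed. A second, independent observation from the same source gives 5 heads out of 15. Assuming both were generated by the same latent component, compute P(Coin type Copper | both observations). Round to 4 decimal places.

0.9855

Posterior ∝ prior × likelihood, so P(k | x) ∝ π_k f_k(x); normalise over all components.
Since both observations come from the same component, the likelihood for component k is f_k(x₁)·f_k(x₂).
  L_Copper = [0.133843] × [0.0741284] = 0.00992155
  L_Silver = [0.0251176] × [0.00776362] = 0.000195003
  L_Gold = [5.86514e-06] × [4.34943e-07] = 2.551e-12
Prior × likelihood for each component:
  π_Copper·L_Copper = 0.24 × 0.00992155 = 0.00238117
  π_Silver·L_Silver = 0.18 × 0.000195003 = 3.51006e-05
  π_Gold·L_Gold = 0.58 × 2.551e-12 = 1.47958e-12
Normaliser: 0.00238117 + 3.51006e-05 + 1.47958e-12 = 0.00241627
P(Coin type Copper | data) ≈ 0.9855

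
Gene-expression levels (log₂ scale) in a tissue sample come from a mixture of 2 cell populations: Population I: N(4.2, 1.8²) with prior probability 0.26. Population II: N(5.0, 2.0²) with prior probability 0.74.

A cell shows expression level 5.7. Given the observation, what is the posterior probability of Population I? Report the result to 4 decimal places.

By Bayes' theorem, P(k | x) = w_k f_k(x) / Σ_j w_j f_j(x).
Component likelihoods at x = 5.7:
  f_I = 0.156618
  f_II = 0.18762
Prior × likelihood for each component:
  w_I·f_I = 0.26 × 0.156618 = 0.0407206
  w_II·f_II = 0.74 × 0.18762 = 0.138839
Sum: 0.0407206 + 0.138839 = 0.17956
P(Population I | x) ≈ 0.2268

0.2268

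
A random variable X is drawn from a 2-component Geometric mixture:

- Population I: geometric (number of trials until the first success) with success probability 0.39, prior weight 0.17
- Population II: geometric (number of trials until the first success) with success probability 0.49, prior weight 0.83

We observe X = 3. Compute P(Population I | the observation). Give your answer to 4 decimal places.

By Bayes' theorem, P(k | x) = π_k f_k(x) / Σ_j π_j f_j(x).
Component likelihoods at x = 3:
  L_I = 0.145119
  L_II = 0.127449
Weight by the priors:
  π_I·L_I = 0.17 × 0.145119 = 0.0246702
  π_II·L_II = 0.83 × 0.127449 = 0.105783
Marginal: 0.0246702 + 0.105783 = 0.130453
Responsibility of Population I: 0.0246702 / 0.130453 ≈ 0.1891

0.1891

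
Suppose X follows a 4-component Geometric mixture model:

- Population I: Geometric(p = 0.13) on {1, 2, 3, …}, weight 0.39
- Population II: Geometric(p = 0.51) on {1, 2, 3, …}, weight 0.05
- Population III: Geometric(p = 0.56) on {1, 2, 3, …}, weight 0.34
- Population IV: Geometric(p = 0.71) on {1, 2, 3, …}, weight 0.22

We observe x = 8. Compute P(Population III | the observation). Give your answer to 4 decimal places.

P(component k | x) = P(Z=k)·f_k(x) / marginal(x), where marginal(x) = Σ_j P(Z=j)·f_j(x).
Geometric probabilities:
  f_I = 0.13·(1−0.13)^7 = 0.13·0.377255 = 0.0490431
  f_II = 0.51·(1−0.51)^7 = 0.51·0.00678223 = 0.00345894
  f_III = 0.56·(1−0.56)^7 = 0.56·0.00319278 = 0.00178796
  f_IV = 0.71·(1−0.71)^7 = 0.71·0.000172499 = 0.000122474
Weight by the priors:
  P(Z=I)·f_I = 0.39 × 0.0490431 = 0.0191268
  P(Z=II)·f_II = 0.05 × 0.00345894 = 0.000172947
  P(Z=III)·f_III = 0.34 × 0.00178796 = 0.000607905
  P(Z=IV)·f_IV = 0.22 × 0.000122474 = 2.69443e-05
Marginal: 0.0191268 + 0.000172947 + 0.000607905 + 2.69443e-05 = 0.0199346
So the posterior for Population III is 0.000607905 / 0.0199346 ≈ 0.0305.

0.0305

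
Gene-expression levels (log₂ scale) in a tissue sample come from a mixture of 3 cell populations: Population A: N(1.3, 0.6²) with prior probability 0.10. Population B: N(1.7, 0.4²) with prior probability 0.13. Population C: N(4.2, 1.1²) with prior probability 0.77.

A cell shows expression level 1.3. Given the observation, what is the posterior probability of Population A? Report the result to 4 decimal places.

0.4324

Posterior ∝ prior × likelihood, so P(k | x) ∝ P(Z=k) f_k(x); normalise over all components.
Normal densities:
  p_A = 0.664904
  p_B = 0.604927
  p_C = 0.0112268
Weight by the priors:
  P(Z=A)·p_A = 0.10 × 0.664904 = 0.0664904
  P(Z=B)·p_B = 0.13 × 0.604927 = 0.0786405
  P(Z=C)·p_C = 0.77 × 0.0112268 = 0.0086446
Sum: 0.0664904 + 0.0786405 + 0.0086446 = 0.153775
P(Population A | the observation) = 0.0664904 / 0.153775 ≈ 0.4324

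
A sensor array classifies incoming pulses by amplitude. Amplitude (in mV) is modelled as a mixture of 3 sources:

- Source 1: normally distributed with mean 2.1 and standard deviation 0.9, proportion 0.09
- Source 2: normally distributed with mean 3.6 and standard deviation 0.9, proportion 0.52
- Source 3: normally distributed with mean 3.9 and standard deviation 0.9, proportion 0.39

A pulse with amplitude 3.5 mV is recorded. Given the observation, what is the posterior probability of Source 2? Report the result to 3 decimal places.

0.576

By Bayes' theorem, P(k | x) = P(Z=k) f_k(x) / Σ_j P(Z=j) f_j(x).
Normal densities:
  L_1 = (1/(0.9·√(2π)))·exp(−(3.5−2.1)²/(2·0.9²)) = 0.443269·exp(-1.20988) = 0.132198
  L_2 = (1/(0.9·√(2π)))·exp(−(3.5−3.6)²/(2·0.9²)) = 0.443269·exp(-0.00617) = 0.440541
  L_3 = (1/(0.9·√(2π)))·exp(−(3.5−3.9)²/(2·0.9²)) = 0.443269·exp(-0.09877) = 0.401582
Multiply by the mixture weights:
  P(Z=1)·L_1 = 0.09 × 0.132198 = 0.0118978
  P(Z=2)·L_2 = 0.52 × 0.440541 = 0.229082
  P(Z=3)·L_3 = 0.39 × 0.401582 = 0.156617
Normaliser: 0.0118978 + 0.229082 + 0.156617 = 0.397596
P(Source 2 | the observation) ≈ 0.576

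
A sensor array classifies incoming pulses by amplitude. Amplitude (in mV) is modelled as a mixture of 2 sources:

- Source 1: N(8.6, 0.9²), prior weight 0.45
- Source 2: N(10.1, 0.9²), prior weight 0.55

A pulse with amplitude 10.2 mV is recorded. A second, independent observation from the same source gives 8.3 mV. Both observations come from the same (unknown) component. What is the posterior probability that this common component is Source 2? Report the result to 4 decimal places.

Posterior ∝ prior × likelihood, so P(k | x) ∝ π_k f_k(x); normalise over all components.
Since both observations come from the same component, the likelihood for component k is f_k(x₁)·f_k(x₂).
  p_1 = [(1/(0.9·√(2π)))·exp(−(10.2−8.6)²/(2·0.9²)) = 0.443269·exp(-1.58025) = 0.0912799] × [0.419315] = 0.038275
  p_2 = [(1/(0.9·√(2π)))·exp(−(10.2−10.1)²/(2·0.9²)) = 0.443269·exp(-0.00617) = 0.440541] × [0.05999] = 0.0264281
Multiply by the mixture weights:
  π_1·p_1 = 0.45 × 0.038275 = 0.0172237
  π_2·p_2 = 0.55 × 0.0264281 = 0.0145354
Sum: 0.0172237 + 0.0145354 = 0.0317592
P(Source 2 | x) = 0.0145354 / 0.0317592 ≈ 0.4577

0.4577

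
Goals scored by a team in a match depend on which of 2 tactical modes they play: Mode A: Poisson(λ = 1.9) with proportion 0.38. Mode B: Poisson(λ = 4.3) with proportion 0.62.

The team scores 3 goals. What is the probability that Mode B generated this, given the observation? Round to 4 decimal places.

Apply Bayes' rule: the posterior for each component is proportional to its prior times its likelihood at x.
Evaluate each component's likelihood at the observed value:
  L_A = e^(−1.9)·1.9^3/3! = 0.170982
  L_B = e^(−4.3)·4.3^3/3! = 0.179799
Prior × likelihood for each component:
  P(Z=A)·L_A = 0.38 × 0.170982 = 0.0649731
  P(Z=B)·L_B = 0.62 × 0.179799 = 0.111476
Marginal: 0.0649731 + 0.111476 = 0.176449
P(Mode B | data) = 0.111476 / 0.176449 ≈ 0.6318

0.6318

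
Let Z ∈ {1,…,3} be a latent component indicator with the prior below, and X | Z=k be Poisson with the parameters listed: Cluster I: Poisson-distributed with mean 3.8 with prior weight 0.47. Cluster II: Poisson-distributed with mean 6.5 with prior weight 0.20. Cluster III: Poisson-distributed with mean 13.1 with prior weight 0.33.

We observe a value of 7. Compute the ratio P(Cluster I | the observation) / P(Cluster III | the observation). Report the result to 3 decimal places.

2.692

Only the two components matter; the odds are (π_i f_i(x)) / (π_j f_j(x)).
Poisson probabilities:
  p_I = e^(−3.8)·3.8^7/7! = 0.050785
  p_II = e^(−6.5)·6.5^7/7! = 0.146234
  p_III = e^(−13.1)·13.1^7/7! = 0.0268665
Posterior odds = (π_I·p_I) / (π_III·p_III) = (0.47·0.050785) / (0.33·0.0268665) = 0.023869 / 0.00886594 ≈ 2.692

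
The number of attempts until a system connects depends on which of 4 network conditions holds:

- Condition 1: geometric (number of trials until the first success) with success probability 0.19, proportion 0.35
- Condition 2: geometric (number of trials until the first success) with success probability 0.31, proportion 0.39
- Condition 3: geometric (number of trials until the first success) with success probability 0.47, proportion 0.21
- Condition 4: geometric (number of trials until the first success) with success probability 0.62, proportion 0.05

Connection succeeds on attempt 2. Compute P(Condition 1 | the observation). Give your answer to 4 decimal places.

P(component k | x) = π_k·f_k(x) / marginal(x), where marginal(x) = Σ_j π_j·f_j(x).
Component likelihoods at x = 2:
  f_1 = 0.19·(1−0.19)^1 = 0.19·0.81 = 0.1539
  f_2 = 0.31·(1−0.31)^1 = 0.31·0.69 = 0.2139
  f_3 = 0.47·(1−0.47)^1 = 0.47·0.53 = 0.2491
  f_4 = 0.62·(1−0.62)^1 = 0.62·0.38 = 0.2356
Prior × likelihood for each component:
  π_1·f_1 = 0.35 × 0.1539 = 0.053865
  π_2·f_2 = 0.39 × 0.2139 = 0.083421
  π_3·f_3 = 0.21 × 0.2491 = 0.052311
  π_4·f_4 = 0.05 × 0.2356 = 0.01178
Normaliser: 0.053865 + 0.083421 + 0.052311 + 0.01178 = 0.201377
So the posterior for Condition 1 is 0.053865 / 0.201377 ≈ 0.2675.

0.2675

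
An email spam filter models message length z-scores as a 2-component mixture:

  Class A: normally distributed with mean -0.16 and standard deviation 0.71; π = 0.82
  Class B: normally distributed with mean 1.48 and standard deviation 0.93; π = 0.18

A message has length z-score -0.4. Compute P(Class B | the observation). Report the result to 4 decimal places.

By Bayes' theorem, P(k | x) = w_k f_k(x) / Σ_j w_j f_j(x).
Component likelihoods at x = -0.4:
  f_A = 0.530689
  f_B = 0.0555979
Weight by the priors:
  w_A·f_A = 0.82 × 0.530689 = 0.435165
  w_B·f_B = 0.18 × 0.0555979 = 0.0100076
Evidence: 0.435165 + 0.0100076 = 0.445172
So the posterior for Class B is 0.0100076 / 0.445172 ≈ 0.0225.

0.0225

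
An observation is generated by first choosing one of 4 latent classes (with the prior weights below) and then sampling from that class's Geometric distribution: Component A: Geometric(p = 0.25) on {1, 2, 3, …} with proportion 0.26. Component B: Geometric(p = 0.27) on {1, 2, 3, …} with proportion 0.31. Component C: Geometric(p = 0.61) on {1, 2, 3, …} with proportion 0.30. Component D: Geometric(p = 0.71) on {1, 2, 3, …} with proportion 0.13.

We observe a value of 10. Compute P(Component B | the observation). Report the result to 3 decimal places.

0.500

P(component k | x) = w_k·f_k(x) / marginal(x), where marginal(x) = Σ_j w_j·f_j(x).
Evaluate each component's likelihood at the observed value:
  L_A = 0.25·(1−0.25)^9 = 0.25·0.0750847 = 0.0187712
  L_B = 0.27·(1−0.27)^9 = 0.27·0.0588716 = 0.0158953
  L_C = 0.61·(1−0.61)^9 = 0.61·0.000208728 = 0.000127324
  L_D = 0.71·(1−0.71)^9 = 0.71·1.45071e-05 = 1.03001e-05
Multiply by the mixture weights:
  w_A·L_A = 0.26 × 0.0187712 = 0.0048805
  w_B·L_B = 0.31 × 0.0158953 = 0.00492755
  w_C·L_C = 0.30 × 0.000127324 = 3.81973e-05
  w_D·L_D = 0.13 × 1.03001e-05 = 1.33901e-06
Denominator: 0.0048805 + 0.00492755 + 3.81973e-05 + 1.33901e-06 = 0.00984759
P(Component B | data) = 0.00492755 / 0.00984759 ≈ 0.500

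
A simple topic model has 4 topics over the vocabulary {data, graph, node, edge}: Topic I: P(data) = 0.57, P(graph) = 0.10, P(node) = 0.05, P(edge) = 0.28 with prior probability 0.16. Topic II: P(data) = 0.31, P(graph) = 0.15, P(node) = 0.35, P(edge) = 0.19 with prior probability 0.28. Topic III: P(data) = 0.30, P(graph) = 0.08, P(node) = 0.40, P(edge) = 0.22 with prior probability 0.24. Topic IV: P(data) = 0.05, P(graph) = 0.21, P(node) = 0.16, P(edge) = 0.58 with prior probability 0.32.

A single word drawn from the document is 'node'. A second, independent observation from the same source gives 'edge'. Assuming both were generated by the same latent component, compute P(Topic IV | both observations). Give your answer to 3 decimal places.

Posterior ∝ prior × likelihood, so P(k | x) ∝ π_k f_k(x); normalise over all components.
Since both observations come from the same component, the likelihood for component k is f_k(x₁)·f_k(x₂).
  f_I = [P(node | comp) = 0.05] × [0.28] = 0.014
  f_II = [P(node | comp) = 0.35] × [0.19] = 0.0665
  f_III = [P(node | comp) = 0.40] × [0.22] = 0.088
  f_IV = [P(node | comp) = 0.16] × [0.58] = 0.0928
Multiply by the mixture weights:
  π_I·f_I = 0.16 × 0.014 = 0.00224
  π_II·f_II = 0.28 × 0.0665 = 0.01862
  π_III·f_III = 0.24 × 0.088 = 0.02112
  π_IV·f_IV = 0.32 × 0.0928 = 0.029696
Sum: 0.00224 + 0.01862 + 0.02112 + 0.029696 = 0.071676
So the posterior for Topic IV is 0.029696 / 0.071676 ≈ 0.414.

0.414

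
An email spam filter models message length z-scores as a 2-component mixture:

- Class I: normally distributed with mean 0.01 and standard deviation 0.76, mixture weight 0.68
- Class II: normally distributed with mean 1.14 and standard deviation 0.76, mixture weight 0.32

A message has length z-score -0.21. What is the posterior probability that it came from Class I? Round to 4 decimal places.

0.9080

The responsibility of component k is P(Z=k) f_k(x) divided by Σ_j P(Z=j) f_j(x).
Normal densities:
  L_I = 0.503385
  L_II = 0.108376
Prior × likelihood for each component:
  P(Z=I)·L_I = 0.68 × 0.503385 = 0.342302
  P(Z=II)·L_II = 0.32 × 0.108376 = 0.0346803
Sum: 0.342302 + 0.0346803 = 0.376982
So the posterior for Class I is 0.342302 / 0.376982 ≈ 0.9080.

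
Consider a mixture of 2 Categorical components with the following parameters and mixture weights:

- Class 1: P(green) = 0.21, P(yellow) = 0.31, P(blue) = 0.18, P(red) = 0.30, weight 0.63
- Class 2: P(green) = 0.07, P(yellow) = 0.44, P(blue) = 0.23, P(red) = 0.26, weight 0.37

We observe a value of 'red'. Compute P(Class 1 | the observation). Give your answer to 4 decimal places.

0.6627

P(component k | x) = w_k·f_k(x) / marginal(x), where marginal(x) = Σ_j w_j·f_j(x).
Evaluate each component's likelihood at the observed value:
  L_1 = P(red | comp) = 0.30
  L_2 = P(red | comp) = 0.26
Unnormalised posteriors:
  w_1·L_1 = 0.63 × 0.3 = 0.189
  w_2·L_2 = 0.37 × 0.26 = 0.0962
Sum: 0.189 + 0.0962 = 0.2852
P(Class 1 | 'red') = 0.189 / 0.2852 ≈ 0.6627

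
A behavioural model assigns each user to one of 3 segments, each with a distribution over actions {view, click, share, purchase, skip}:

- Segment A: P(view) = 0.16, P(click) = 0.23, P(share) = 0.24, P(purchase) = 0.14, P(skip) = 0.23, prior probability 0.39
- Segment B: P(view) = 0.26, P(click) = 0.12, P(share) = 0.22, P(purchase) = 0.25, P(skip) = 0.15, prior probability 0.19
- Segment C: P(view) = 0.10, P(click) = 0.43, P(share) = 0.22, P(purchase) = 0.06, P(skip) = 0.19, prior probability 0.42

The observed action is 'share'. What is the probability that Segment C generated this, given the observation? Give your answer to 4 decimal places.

0.4056

P(component k | x) = P(Z=k)·f_k(x) / marginal(x), where marginal(x) = Σ_j P(Z=j)·f_j(x).
Categorical probabilities:
  p_A = 0.24
  p_B = 0.22
  p_C = 0.22
Weight by the priors:
  P(Z=A)·p_A = 0.39 × 0.24 = 0.0936
  P(Z=B)·p_B = 0.19 × 0.22 = 0.0418
  P(Z=C)·p_C = 0.42 × 0.22 = 0.0924
Normaliser: 0.0936 + 0.0418 + 0.0924 = 0.2278
P(Segment C | the observation) = 0.0924 / 0.2278 ≈ 0.4056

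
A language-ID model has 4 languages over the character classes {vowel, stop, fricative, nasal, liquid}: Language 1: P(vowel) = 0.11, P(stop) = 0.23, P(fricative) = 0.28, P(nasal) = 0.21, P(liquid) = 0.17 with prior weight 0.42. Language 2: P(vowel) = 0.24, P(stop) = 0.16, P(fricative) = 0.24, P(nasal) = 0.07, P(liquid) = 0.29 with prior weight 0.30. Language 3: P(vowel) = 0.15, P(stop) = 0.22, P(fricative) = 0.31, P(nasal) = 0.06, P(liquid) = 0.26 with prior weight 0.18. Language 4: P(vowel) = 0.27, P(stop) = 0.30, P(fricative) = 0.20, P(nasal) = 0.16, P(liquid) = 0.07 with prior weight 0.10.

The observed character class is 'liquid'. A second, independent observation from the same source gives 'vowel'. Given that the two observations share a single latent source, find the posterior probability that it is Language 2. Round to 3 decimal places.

0.555

The responsibility of component k is P(Z=k) f_k(x) divided by Σ_j P(Z=j) f_j(x).
Since both observations come from the same component, the likelihood for component k is f_k(x₁)·f_k(x₂).
  p_1 = [P(liquid | comp) = 0.17] × [0.11] = 0.0187
  p_2 = [P(liquid | comp) = 0.29] × [0.24] = 0.0696
  p_3 = [P(liquid | comp) = 0.26] × [0.15] = 0.039
  p_4 = [P(liquid | comp) = 0.07] × [0.27] = 0.0189
Unnormalised posteriors:
  P(Z=1)·p_1 = 0.42 × 0.0187 = 0.007854
  P(Z=2)·p_2 = 0.30 × 0.0696 = 0.02088
  P(Z=3)·p_3 = 0.18 × 0.039 = 0.00702
  P(Z=4)·p_4 = 0.10 × 0.0189 = 0.00189
Marginal: 0.007854 + 0.02088 + 0.00702 + 0.00189 = 0.037644
P(Language 2 | x) = 0.02088 / 0.037644 ≈ 0.555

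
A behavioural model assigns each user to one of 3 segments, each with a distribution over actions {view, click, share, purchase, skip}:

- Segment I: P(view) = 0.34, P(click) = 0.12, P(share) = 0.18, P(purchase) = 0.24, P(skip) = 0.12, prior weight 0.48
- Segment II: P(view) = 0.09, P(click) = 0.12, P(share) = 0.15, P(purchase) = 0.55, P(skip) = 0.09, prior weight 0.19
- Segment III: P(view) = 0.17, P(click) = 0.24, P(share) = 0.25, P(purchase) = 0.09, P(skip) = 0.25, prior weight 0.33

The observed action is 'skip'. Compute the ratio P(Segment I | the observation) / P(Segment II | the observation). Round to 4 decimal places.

The posterior odds equal the prior odds times the likelihood ratio: (π_i/π_j)·(f_i(x)/f_j(x)).
Component likelihoods at x = 'skip':
  f_I = P(skip | comp) = 0.12
  f_II = P(skip | comp) = 0.09
  f_III = P(skip | comp) = 0.25
0.0576 / 0.0171 ≈ 3.3684

3.3684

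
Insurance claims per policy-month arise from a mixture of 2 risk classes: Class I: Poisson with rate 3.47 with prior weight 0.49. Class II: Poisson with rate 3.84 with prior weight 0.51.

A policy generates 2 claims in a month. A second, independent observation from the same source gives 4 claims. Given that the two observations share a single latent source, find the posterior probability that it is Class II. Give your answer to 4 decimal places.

0.4770

Apply Bayes' rule: the posterior for each component is proportional to its prior times its likelihood at x.
Since both observations come from the same component, the likelihood for component k is f_k(x₁)·f_k(x₂).
  L_I = [e^(−3.47)·3.47^2/2! = 0.187339] × [0.187977] = 0.0352153
  L_II = [e^(−3.84)·3.84^2/2! = 0.158468] × [0.194726] = 0.0308578
Unnormalised posteriors:
  P(Z=I)·L_I = 0.49 × 0.0352153 = 0.0172555
  P(Z=II)·L_II = 0.51 × 0.0308578 = 0.0157375
Sum: 0.0172555 + 0.0157375 = 0.032993
P(Class II | x) ≈ 0.4770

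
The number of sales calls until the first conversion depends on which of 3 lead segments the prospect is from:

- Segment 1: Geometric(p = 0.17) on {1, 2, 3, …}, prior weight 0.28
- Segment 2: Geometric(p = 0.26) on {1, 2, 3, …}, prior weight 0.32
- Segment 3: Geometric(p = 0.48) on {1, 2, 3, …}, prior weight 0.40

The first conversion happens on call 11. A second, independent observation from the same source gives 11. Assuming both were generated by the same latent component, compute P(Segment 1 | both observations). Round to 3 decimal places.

0.787

Apply Bayes' rule: the posterior for each component is proportional to its prior times its likelihood at x.
Since both observations come from the same component, the likelihood for component k is f_k(x₁)·f_k(x₂).
  p_1 = [0.17·(1−0.17)^10 = 0.17·0.15516 = 0.0263773] × [0.0263773] = 0.00069576
  p_2 = [0.26·(1−0.26)^10 = 0.26·0.0492399 = 0.0128024] × [0.0128024] = 0.000163901
  p_3 = [0.48·(1−0.48)^10 = 0.48·0.00144555 = 0.000693865] × [0.000693865] = 4.81448e-07
Unnormalised posteriors:
  P(Z=1)·p_1 = 0.28 × 0.00069576 = 0.000194813
  P(Z=2)·p_2 = 0.32 × 0.000163901 = 5.24483e-05
  P(Z=3)·p_3 = 0.40 × 4.81448e-07 = 1.92579e-07
Evidence: 0.000194813 + 5.24483e-05 + 1.92579e-07 = 0.000247454
P(Segment 1 | x) ≈ 0.787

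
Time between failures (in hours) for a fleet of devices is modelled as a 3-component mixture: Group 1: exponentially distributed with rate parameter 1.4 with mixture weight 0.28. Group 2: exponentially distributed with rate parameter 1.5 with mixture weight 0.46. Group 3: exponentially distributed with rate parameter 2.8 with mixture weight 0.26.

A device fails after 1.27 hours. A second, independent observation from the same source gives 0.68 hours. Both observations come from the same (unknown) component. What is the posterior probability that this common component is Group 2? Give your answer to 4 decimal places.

The responsibility of component k is w_k f_k(x) divided by Σ_j w_j f_j(x).
Since both observations come from the same component, the likelihood for component k is f_k(x₁)·f_k(x₂).
  p_1 = [1.4·e^(−1.4·1.27) = 1.4·e^(−1.7780) = 0.236566] × [0.540356] = 0.12783
  p_2 = [1.5·e^(−1.5·1.27) = 1.5·e^(−1.9050) = 0.223234] × [0.540892] = 0.120746
  p_3 = [2.8·e^(−2.8·1.27) = 2.8·e^(−3.5560) = 0.0799479] × [0.41712] = 0.0333479
Weight by the priors:
  w_1·p_1 = 0.28 × 0.12783 = 0.0357923
  w_2·p_2 = 0.46 × 0.120746 = 0.055543
  w_3·p_3 = 0.26 × 0.0333479 = 0.00867045
Marginal: 0.0357923 + 0.055543 + 0.00867045 = 0.100006
P(Group 2 | x) = 0.055543 / 0.100006 ≈ 0.5554

0.5554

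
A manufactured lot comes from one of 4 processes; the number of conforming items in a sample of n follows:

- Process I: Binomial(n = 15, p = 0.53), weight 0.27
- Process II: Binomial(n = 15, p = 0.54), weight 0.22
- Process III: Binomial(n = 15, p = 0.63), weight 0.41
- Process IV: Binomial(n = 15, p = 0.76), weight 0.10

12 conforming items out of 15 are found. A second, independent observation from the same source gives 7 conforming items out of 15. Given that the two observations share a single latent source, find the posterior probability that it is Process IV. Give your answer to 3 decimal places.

Posterior ∝ prior × likelihood, so P(k | x) ∝ P(Z=k) f_k(x); normalise over all components.
Since both observations come from the same component, the likelihood for component k is f_k(x₁)·f_k(x₂).
  f_I = [C(15,12)·0.53^12·0.47^3 = 455·0.000491259·0.103823 = 0.0232068] × [0.179996] = 0.00417713
  f_II = [C(15,12)·0.54^12·0.46^3 = 455·0.000614788·0.097336 = 0.0272276] × [0.17273] = 0.00470303
  f_III = [C(15,12)·0.63^12·0.37^3 = 455·0.00390919·0.050653 = 0.0900955] × [0.089032] = 0.00802138
  f_IV = [C(15,12)·0.76^12·0.24^3 = 455·0.0371333·0.013824 = 0.233565] × [0.0103737] = 0.00242294
Prior × likelihood for each component:
  P(Z=I)·f_I = 0.27 × 0.00417713 = 0.00112782
  P(Z=II)·f_II = 0.22 × 0.00470303 = 0.00103467
  P(Z=III)·f_III = 0.41 × 0.00802138 = 0.00328877
  P(Z=IV)·f_IV = 0.10 × 0.00242294 = 0.000242294
Sum: 0.00112782 + 0.00103467 + 0.00328877 + 0.000242294 = 0.00569355
P(Process IV | data) = 0.000242294 / 0.00569355 ≈ 0.043

0.043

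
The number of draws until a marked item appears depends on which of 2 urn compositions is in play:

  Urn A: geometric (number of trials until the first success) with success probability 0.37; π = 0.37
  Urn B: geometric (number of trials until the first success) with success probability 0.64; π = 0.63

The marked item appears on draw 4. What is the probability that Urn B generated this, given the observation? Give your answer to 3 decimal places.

0.355

By Bayes' theorem, P(k | x) = P(Z=k) f_k(x) / Σ_j P(Z=j) f_j(x).
Evaluate each component's likelihood at the observed value:
  f_A = 0.0925174
  f_B = 0.0298598
Prior × likelihood for each component:
  P(Z=A)·f_A = 0.37 × 0.0925174 = 0.0342314
  P(Z=B)·f_B = 0.63 × 0.0298598 = 0.0188117
Denominator: 0.0342314 + 0.0188117 = 0.0530431
P(Urn B | x) ≈ 0.355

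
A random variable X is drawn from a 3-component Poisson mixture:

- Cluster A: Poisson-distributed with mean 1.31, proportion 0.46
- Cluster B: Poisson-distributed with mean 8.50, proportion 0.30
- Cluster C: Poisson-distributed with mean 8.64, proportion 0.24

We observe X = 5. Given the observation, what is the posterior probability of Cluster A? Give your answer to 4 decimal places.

0.0915

Posterior ∝ prior × likelihood, so P(k | x) ∝ π_k f_k(x); normalise over all components.
Poisson probabilities:
  f_A = e^(−1.31)·1.31^5/5! = 0.0086746
  f_B = e^(−8.50)·8.50^5/5! = 0.0752333
  f_C = e^(−8.64)·8.64^5/5! = 0.0709714
Weight by the priors:
  π_A·f_A = 0.46 × 0.0086746 = 0.00399032
  π_B·f_B = 0.30 × 0.0752333 = 0.02257
  π_C·f_C = 0.24 × 0.0709714 = 0.0170331
Normaliser: 0.00399032 + 0.02257 + 0.0170331 = 0.0435934
So the posterior for Cluster A is 0.00399032 / 0.0435934 ≈ 0.0915.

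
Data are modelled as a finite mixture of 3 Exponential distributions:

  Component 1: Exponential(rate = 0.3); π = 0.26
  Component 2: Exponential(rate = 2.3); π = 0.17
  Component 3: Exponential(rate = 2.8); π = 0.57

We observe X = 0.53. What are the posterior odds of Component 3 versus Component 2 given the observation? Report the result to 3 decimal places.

3.132

Since P(k|x) ∝ π_k f_k(x), the posterior odds are π_i f_i(x) / (π_j f_j(x)).
Component likelihoods at x = 0.53:
  p_1 = 0.3·e^(−0.3·0.53) = 0.3·e^(−0.1590) = 0.255899
  p_2 = 2.3·e^(−2.3·0.53) = 2.3·e^(−1.2190) = 0.679709
  p_3 = 2.8·e^(−2.8·0.53) = 2.8·e^(−1.4840) = 0.634841
Odds = (0.57/0.17) × (0.634841/0.679709) = 3.35294 × 0.93399 ≈ 3.132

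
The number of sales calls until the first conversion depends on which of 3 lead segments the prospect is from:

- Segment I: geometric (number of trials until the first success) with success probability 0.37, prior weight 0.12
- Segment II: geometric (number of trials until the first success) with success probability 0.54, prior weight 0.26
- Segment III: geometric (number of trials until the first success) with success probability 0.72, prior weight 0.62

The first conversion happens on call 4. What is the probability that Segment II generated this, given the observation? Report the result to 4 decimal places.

The responsibility of component k is w_k f_k(x) divided by Σ_j w_j f_j(x).
Component likelihoods at x = 4:
  L_I = 0.37·(1−0.37)^3 = 0.37·0.250047 = 0.0925174
  L_II = 0.54·(1−0.54)^3 = 0.54·0.097336 = 0.0525614
  L_III = 0.72·(1−0.72)^3 = 0.72·0.021952 = 0.0158054
Prior × likelihood for each component:
  w_I·L_I = 0.12 × 0.0925174 = 0.0111021
  w_II·L_II = 0.26 × 0.0525614 = 0.013666
  w_III·L_III = 0.62 × 0.0158054 = 0.00979937
Sum: 0.0111021 + 0.013666 + 0.00979937 = 0.0345674
So the posterior for Segment II is 0.013666 / 0.0345674 ≈ 0.3953.

0.3953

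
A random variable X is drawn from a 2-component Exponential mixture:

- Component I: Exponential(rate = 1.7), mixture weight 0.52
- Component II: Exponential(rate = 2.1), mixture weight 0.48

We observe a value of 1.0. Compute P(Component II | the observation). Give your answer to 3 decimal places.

Apply Bayes' rule: the posterior for each component is proportional to its prior times its likelihood at x.
Component likelihoods at x = 1.0:
  f_I = 0.310562
  f_II = 0.257158
Weight by the priors:
  P(Z=I)·f_I = 0.52 × 0.310562 = 0.161492
  P(Z=II)·f_II = 0.48 × 0.257158 = 0.123436
Marginal: 0.161492 + 0.123436 = 0.284928
So the posterior for Component II is 0.123436 / 0.284928 ≈ 0.433.

0.433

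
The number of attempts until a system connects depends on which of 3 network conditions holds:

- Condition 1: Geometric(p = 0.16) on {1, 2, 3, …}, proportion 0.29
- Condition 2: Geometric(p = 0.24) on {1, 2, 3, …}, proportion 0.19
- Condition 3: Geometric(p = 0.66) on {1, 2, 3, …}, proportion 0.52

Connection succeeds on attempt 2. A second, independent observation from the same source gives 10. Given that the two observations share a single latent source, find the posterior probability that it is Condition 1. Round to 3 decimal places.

Apply Bayes' rule: the posterior for each component is proportional to its prior times its likelihood at x.
Since both observations come from the same component, the likelihood for component k is f_k(x₁)·f_k(x₂).
  f_1 = [0.1344] × [0.0333145] = 0.00447747
  f_2 = [0.1824] × [0.0203018] = 0.00370304
  f_3 = [0.2244] × [4.00732e-05] = 8.99243e-06
Prior × likelihood for each component:
  π_1·f_1 = 0.29 × 0.00447747 = 0.00129847
  π_2·f_2 = 0.19 × 0.00370304 = 0.000703578
  π_3·f_3 = 0.52 × 8.99243e-06 = 4.67606e-06
Sum: 0.00129847 + 0.000703578 + 4.67606e-06 = 0.00200672
Responsibility of Condition 1: 0.00129847 / 0.00200672 ≈ 0.647

0.647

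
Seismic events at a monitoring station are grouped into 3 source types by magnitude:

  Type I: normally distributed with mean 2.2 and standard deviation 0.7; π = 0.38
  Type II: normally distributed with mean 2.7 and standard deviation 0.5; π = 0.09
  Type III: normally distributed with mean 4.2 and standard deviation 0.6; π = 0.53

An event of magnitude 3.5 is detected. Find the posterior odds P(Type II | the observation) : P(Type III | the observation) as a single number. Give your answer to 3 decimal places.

Posterior odds = (P(Z=i) f_i(x)) / (P(Z=j) f_j(x)); the normalising sum cancels.
Evaluate each component's likelihood at the observed value:
  f_I = (1/(0.7·√(2π)))·exp(−(3.5−2.2)²/(2·0.7²)) = 0.569918·exp(-1.72449) = 0.101596
  f_II = (1/(0.5·√(2π)))·exp(−(3.5−2.7)²/(2·0.5²)) = 0.797885·exp(-1.28000) = 0.221842
  f_III = (1/(0.6·√(2π)))·exp(−(3.5−4.2)²/(2·0.6²)) = 0.664904·exp(-0.68056) = 0.336664
Posterior odds = (P(Z=II)·f_II) / (P(Z=III)·f_III) = (0.09·0.221842) / (0.53·0.336664) = 0.0199658 / 0.178432 ≈ 0.112

0.112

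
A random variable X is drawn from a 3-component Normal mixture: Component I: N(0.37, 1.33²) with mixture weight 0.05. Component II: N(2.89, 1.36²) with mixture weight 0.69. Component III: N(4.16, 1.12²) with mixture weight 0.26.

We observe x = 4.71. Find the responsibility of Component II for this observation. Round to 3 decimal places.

Posterior ∝ prior × likelihood, so P(k | x) ∝ P(Z=k) f_k(x); normalise over all components.
Component likelihoods at x = 4.71:
  p_I = (1/(1.33·√(2π)))·exp(−(4.71−0.37)²/(2·1.33²)) = 0.299957·exp(-5.32410) = 0.00146161
  p_II = (1/(1.36·√(2π)))·exp(−(4.71−2.89)²/(2·1.36²)) = 0.293340·exp(-0.89544) = 0.119809
  p_III = (1/(1.12·√(2π)))·exp(−(4.71−4.16)²/(2·1.12²)) = 0.356198·exp(-0.12058) = 0.315738
Weight by the priors:
  P(Z=I)·p_I = 0.05 × 0.00146161 = 7.30805e-05
  P(Z=II)·p_II = 0.69 × 0.119809 = 0.0826679
  P(Z=III)·p_III = 0.26 × 0.315738 = 0.0820919
Denominator: 7.30805e-05 + 0.0826679 + 0.0820919 = 0.164833
Responsibility of Component II: 0.0826679 / 0.164833 ≈ 0.502

0.502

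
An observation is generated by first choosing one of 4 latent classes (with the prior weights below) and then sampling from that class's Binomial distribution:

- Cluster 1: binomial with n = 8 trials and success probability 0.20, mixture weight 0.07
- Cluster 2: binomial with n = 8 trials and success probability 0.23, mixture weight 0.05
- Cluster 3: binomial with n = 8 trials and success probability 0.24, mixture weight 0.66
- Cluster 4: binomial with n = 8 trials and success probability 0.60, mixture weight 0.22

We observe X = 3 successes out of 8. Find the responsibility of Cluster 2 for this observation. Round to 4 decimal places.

0.0523

By Bayes' theorem, P(k | x) = w_k f_k(x) / Σ_j w_j f_j(x).
Binomial probabilities:
  p_1 = C(8,3)·0.20^3·0.80^5 = 56·0.008·0.32768 = 0.146801
  p_2 = C(8,3)·0.23^3·0.77^5 = 56·0.012167·0.270678 = 0.184427
  p_3 = C(8,3)·0.24^3·0.76^5 = 56·0.013824·0.253553 = 0.196286
  p_4 = C(8,3)·0.60^3·0.40^5 = 56·0.216·0.01024 = 0.123863
Prior × likelihood for each component:
  w_1·p_1 = 0.07 × 0.146801 = 0.010276
  w_2·p_2 = 0.05 × 0.184427 = 0.00922136
  w_3·p_3 = 0.66 × 0.196286 = 0.129549
  w_4·p_4 = 0.22 × 0.123863 = 0.0272499
Sum: 0.010276 + 0.00922136 + 0.129549 + 0.0272499 = 0.176296
P(Cluster 2 | the observation) ≈ 0.0523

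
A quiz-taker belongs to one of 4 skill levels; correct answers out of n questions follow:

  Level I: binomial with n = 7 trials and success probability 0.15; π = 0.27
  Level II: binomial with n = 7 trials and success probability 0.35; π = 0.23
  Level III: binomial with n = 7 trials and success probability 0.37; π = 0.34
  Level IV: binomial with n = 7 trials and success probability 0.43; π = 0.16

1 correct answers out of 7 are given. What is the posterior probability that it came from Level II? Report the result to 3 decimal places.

Apply Bayes' rule: the posterior for each component is proportional to its prior times its likelihood at x.
Binomial probabilities:
  L_I = 0.396007
  L_II = 0.184776
  L_III = 0.161936
  L_IV = 0.103232
Multiply by the mixture weights:
  π_I·L_I = 0.27 × 0.396007 = 0.106922
  π_II·L_II = 0.23 × 0.184776 = 0.0424985
  π_III·L_III = 0.34 × 0.161936 = 0.0550582
  π_IV·L_IV = 0.16 × 0.103232 = 0.0165172
Evidence: 0.106922 + 0.0424985 + 0.0550582 + 0.0165172 = 0.220996
P(Level II | data) ≈ 0.192

0.192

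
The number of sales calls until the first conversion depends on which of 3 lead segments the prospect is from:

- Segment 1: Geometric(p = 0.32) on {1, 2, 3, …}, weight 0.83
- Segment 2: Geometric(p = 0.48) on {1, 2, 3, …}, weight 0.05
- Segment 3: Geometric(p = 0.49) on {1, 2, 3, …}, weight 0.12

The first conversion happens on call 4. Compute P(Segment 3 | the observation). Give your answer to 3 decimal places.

0.082

By Bayes' theorem, P(k | x) = π_k f_k(x) / Σ_j π_j f_j(x).
Geometric probabilities:
  p_1 = 0.32·(1−0.32)^3 = 0.32·0.314432 = 0.100618
  p_2 = 0.48·(1−0.48)^3 = 0.48·0.140608 = 0.0674918
  p_3 = 0.49·(1−0.49)^3 = 0.49·0.132651 = 0.064999
Unnormalised posteriors:
  π_1·p_1 = 0.83 × 0.100618 = 0.0835131
  π_2·p_2 = 0.05 × 0.0674918 = 0.00337459
  π_3·p_3 = 0.12 × 0.064999 = 0.00779988
Marginal: 0.0835131 + 0.00337459 + 0.00779988 = 0.0946876
So the posterior for Segment 3 is 0.00779988 / 0.0946876 ≈ 0.082.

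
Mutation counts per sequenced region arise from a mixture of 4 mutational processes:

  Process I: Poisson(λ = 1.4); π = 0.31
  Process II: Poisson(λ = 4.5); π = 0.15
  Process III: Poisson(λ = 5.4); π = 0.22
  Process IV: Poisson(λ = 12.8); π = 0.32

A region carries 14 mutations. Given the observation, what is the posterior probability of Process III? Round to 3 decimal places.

0.006

Apply Bayes' rule: the posterior for each component is proportional to its prior times its likelihood at x.
Evaluate each component's likelihood at the observed value:
  L_I = e^(−1.4)·1.4^14/14! = 3.1432e-10
  L_II = e^(−4.5)·4.5^14/14! = 0.000177927
  L_III = e^(−5.4)·5.4^14/14! = 0.000928783
  L_IV = e^(−12.8)·12.8^14/14! = 0.10036
Prior × likelihood for each component:
  π_I·L_I = 0.31 × 3.1432e-10 = 9.74392e-11
  π_II·L_II = 0.15 × 0.000177927 = 2.6689e-05
  π_III·L_III = 0.22 × 0.000928783 = 0.000204332
  π_IV·L_IV = 0.32 × 0.10036 = 0.0321153
Denominator: 9.74392e-11 + 2.6689e-05 + 0.000204332 + 0.0321153 = 0.0323463
So the posterior for Process III is 0.000204332 / 0.0323463 ≈ 0.006.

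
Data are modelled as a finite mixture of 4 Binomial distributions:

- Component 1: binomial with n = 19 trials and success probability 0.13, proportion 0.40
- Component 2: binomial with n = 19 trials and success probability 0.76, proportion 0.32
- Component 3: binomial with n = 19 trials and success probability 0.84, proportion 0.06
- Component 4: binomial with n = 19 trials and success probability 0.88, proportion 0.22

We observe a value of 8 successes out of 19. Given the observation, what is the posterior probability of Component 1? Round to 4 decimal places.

0.5640

The responsibility of component k is π_k f_k(x) divided by Σ_j π_j f_j(x).
Binomial probabilities:
  p_1 = C(19,8)·0.13^8·0.87^11 = 75582·8.15731e-08·0.216128 = 0.00133253
  p_2 = C(19,8)·0.76^8·0.24^11 = 75582·0.111303·1.52168e-07 = 0.00128012
  p_3 = C(19,8)·0.84^8·0.16^11 = 75582·0.247876·1.75922e-09 = 3.29589e-05
  p_4 = C(19,8)·0.88^8·0.12^11 = 75582·0.359635·7.43008e-11 = 2.01964e-06
Unnormalised posteriors:
  π_1·p_1 = 0.40 × 0.00133253 = 0.000533012
  π_2·p_2 = 0.32 × 0.00128012 = 0.000409638
  π_3·p_3 = 0.06 × 3.29589e-05 = 1.97753e-06
  π_4·p_4 = 0.22 × 2.01964e-06 = 4.4432e-07
Sum: 0.000533012 + 0.000409638 + 1.97753e-06 + 4.4432e-07 = 0.000945072
P(Component 1 | 8 successes out of 19) = 0.000533012 / 0.000945072 ≈ 0.5640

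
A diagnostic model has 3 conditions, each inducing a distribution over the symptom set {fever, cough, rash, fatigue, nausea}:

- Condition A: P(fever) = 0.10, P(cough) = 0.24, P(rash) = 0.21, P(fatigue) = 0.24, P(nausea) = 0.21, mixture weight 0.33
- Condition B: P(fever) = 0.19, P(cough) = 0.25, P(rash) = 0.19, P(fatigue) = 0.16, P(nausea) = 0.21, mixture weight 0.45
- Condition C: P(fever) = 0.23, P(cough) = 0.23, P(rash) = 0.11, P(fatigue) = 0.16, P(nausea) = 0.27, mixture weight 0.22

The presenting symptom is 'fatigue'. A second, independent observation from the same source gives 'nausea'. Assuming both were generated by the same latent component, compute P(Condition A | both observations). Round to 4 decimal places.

0.4031

P(component k | x) = w_k·f_k(x) / marginal(x), where marginal(x) = Σ_j w_j·f_j(x).
Since both observations come from the same component, the likelihood for component k is f_k(x₁)·f_k(x₂).
  L_A = [P(fatigue | comp) = 0.24] × [0.21] = 0.0504
  L_B = [P(fatigue | comp) = 0.16] × [0.21] = 0.0336
  L_C = [P(fatigue | comp) = 0.16] × [0.27] = 0.0432
Weight by the priors:
  w_A·L_A = 0.33 × 0.0504 = 0.016632
  w_B·L_B = 0.45 × 0.0336 = 0.01512
  w_C·L_C = 0.22 × 0.0432 = 0.009504
Evidence: 0.016632 + 0.01512 + 0.009504 = 0.041256
P(Condition A | x₁,x₂) = 0.016632 / 0.041256 ≈ 0.4031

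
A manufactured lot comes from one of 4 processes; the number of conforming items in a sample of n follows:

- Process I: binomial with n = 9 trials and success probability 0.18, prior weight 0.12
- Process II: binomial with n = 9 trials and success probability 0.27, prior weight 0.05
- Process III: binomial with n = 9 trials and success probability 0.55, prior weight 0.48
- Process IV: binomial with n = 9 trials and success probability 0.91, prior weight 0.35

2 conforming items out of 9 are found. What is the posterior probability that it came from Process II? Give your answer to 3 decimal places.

The responsibility of component k is π_k f_k(x) divided by Σ_j π_j f_j(x).
Component likelihoods at x = 2 conforming items out of 9:
  f_I = C(9,2)·0.18^2·0.82^7 = 36·0.0324·0.249285 = 0.290767
  f_II = C(9,2)·0.27^2·0.73^7 = 36·0.0729·0.110474 = 0.289928
  f_III = C(9,2)·0.55^2·0.45^7 = 36·0.3025·0.00373669 = 0.0406926
  f_IV = C(9,2)·0.91^2·0.09^7 = 36·0.8281·4.78297e-08 = 1.42588e-06
Weight by the priors:
  π_I·f_I = 0.12 × 0.290767 = 0.034892
  π_II·f_II = 0.05 × 0.289928 = 0.0144964
  π_III·f_III = 0.48 × 0.0406926 = 0.0195324
  π_IV·f_IV = 0.35 × 1.42588e-06 = 4.99058e-07
Marginal: 0.034892 + 0.0144964 + 0.0195324 + 4.99058e-07 = 0.0689213
P(Process II | data) ≈ 0.210

0.210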